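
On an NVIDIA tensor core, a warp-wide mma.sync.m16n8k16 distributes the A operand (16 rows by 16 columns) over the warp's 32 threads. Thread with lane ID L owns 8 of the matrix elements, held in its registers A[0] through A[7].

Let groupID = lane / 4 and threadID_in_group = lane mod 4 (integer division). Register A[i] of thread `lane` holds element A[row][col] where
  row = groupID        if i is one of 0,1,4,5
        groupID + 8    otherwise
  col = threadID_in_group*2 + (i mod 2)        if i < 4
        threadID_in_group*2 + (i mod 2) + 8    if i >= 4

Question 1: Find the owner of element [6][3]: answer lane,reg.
r: 6->gid=6,r8=0  c: 3->c8=0,tid=1,i&1=1
L=6*4+1=25  i=0*4+0*2+1=1

25,1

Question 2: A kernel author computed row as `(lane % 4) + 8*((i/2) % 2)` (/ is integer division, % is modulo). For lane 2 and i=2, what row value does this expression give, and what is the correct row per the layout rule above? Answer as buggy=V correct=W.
buggy=10 correct=8

`(lane % 4) + 8*((i/2) % 2)`[2,2]⇒10
lane 2⇒2/4=0, 2 mod 4=2
i=2  r:0+8⇒8  c:2·2+0+0⇒4
row: 10 vs 8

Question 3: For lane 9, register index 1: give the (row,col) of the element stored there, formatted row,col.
L=9->gid=9>>2=2, tid=9&3=1
[1]->row 2+0=2  col 1·2+1+0=3

2,3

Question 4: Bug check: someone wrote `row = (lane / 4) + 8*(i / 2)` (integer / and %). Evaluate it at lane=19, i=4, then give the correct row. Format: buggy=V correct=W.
buggy=20 correct=4

`(lane / 4) + 8*(i / 2)`[19,4]->20
19: g=4,t=3
[4] (4+0,3*2+0+8) = (4,14)
row: 20 vs 4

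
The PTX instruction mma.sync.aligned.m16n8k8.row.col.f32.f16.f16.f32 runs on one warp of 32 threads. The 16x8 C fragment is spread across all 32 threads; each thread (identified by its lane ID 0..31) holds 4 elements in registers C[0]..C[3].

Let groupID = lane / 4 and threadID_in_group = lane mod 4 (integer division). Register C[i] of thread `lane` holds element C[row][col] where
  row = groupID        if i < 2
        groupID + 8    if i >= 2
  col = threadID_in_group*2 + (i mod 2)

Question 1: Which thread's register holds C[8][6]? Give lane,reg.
3,2

r=8->g=0,rb=1  c=6->t=3,b0=0
L=0*4+3=3  i=1*2+0=2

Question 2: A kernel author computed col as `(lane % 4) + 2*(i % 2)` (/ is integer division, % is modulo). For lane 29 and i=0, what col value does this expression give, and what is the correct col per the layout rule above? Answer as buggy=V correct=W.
`(lane % 4) + 2*(i % 2)`[29,0]⇒1
lane 29⇒29/4=7, 29 mod 4=1
i=0  r:7+0⇒7  c:2·1+0⇒2
col: 1 vs 2

buggy=1 correct=2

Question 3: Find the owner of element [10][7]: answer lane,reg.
11,3

r:10=>grp=2,rB=1  c:7=>tig=3,lo=1
L=2*4+3=11  i=1*2+1=3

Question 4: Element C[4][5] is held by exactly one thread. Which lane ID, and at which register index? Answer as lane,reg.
r=4⇒gr=4,Rb=0  c=5⇒th=2,odd=1
L=4*4+2=18  i=0*2+1=1

18,1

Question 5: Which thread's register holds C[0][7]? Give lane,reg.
3,1

r=0→G=0,rhi=0  c=7→T=3,p=1
L=0*4+3=3  i=0*2+1=1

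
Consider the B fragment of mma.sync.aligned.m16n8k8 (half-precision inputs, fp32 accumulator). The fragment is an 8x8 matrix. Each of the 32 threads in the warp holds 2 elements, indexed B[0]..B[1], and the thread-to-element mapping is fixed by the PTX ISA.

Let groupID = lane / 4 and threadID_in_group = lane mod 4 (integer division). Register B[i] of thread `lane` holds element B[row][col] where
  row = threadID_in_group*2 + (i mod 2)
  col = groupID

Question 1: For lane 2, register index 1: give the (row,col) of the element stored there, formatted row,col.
5,0

L=2->g=2>>2=0, t=2&3=2
[1]->row 2·2+1=5  col g=0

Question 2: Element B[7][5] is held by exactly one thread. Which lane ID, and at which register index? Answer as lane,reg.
23,1

c: 5->gid=5  r: 7->tid=3,i&1=1
L=5*4+3=23  i=1=1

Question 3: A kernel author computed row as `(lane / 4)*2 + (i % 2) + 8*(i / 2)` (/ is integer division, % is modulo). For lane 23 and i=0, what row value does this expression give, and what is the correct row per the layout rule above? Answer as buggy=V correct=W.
buggy=10 correct=6

`(lane / 4)*2 + (i % 2) + 8*(i / 2)`[23,0]->10
L=23->gid=23>>2=5, tid=23&3=3
[0]->row 3·2+0=6  col gid=5
row: 10 vs 6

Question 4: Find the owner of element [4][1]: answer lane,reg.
c=1->g=1  r=4->t=2,b0=0
L=1*4+2=6  i=0=0

6,0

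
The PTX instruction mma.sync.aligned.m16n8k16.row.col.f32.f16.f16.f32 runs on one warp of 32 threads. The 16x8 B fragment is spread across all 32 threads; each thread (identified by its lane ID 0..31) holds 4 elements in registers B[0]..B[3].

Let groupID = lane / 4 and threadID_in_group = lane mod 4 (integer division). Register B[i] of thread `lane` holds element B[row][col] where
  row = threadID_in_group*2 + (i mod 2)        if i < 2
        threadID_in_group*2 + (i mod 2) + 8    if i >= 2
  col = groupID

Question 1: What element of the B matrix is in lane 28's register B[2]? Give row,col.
lane 28: gid=7 (28/4), tid=0 (28%4)
i=2: r=0*2+0+8=8, c=gid=7

8,7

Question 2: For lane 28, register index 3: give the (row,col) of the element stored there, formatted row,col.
28: grp=7,tig=0
[3] (0*2+1+8,7) = (9,7)

9,7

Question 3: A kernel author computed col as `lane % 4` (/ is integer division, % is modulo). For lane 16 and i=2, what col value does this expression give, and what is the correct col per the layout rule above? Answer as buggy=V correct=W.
`lane % 4`[16,2]->0
16: g=4,t=0
[2] (0*2+0+8,4) = (8,4)
col: 0 vs 4

buggy=0 correct=4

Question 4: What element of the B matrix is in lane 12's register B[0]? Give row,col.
L=12⇒gr=12>>2=3, th=12&3=0
[0]⇒row 0·2+0+0=0  col gr=3

0,3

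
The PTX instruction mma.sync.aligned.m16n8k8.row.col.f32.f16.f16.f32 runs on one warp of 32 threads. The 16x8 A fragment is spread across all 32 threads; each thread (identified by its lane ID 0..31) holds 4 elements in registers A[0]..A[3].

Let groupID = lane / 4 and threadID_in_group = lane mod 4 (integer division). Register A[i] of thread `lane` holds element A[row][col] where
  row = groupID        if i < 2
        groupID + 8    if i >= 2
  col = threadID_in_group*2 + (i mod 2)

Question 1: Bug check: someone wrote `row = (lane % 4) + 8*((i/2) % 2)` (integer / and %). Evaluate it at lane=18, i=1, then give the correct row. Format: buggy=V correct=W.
`(lane % 4) + 8*((i/2) % 2)`[18,1]⇒2
lane 18⇒18/4=4, 18 mod 4=2
i=1  r:4+0⇒4  c:2·2+1⇒5
row: 2 vs 4

buggy=2 correct=4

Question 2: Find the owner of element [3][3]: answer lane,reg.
r=3⇒gr=3,Rb=0  c=3⇒th=1,odd=1
L=3*4+1=13  i=0*2+1=1

13,1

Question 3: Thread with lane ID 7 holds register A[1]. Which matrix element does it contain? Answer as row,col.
1,7

L=7=>grp=7>>2=1, tig=7&3=3
[1]=>row 1+0=1  col 3·2+1=7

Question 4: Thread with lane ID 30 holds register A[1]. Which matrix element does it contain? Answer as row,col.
7,5

30: gr=7,th=2
[1] (7+0,2*2+1) = (7,5)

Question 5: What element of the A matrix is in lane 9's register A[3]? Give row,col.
lane 9: grp=2 (9/4), tig=1 (9%4)
i=3: r=2+8=10, c=1*2+1=3

10,3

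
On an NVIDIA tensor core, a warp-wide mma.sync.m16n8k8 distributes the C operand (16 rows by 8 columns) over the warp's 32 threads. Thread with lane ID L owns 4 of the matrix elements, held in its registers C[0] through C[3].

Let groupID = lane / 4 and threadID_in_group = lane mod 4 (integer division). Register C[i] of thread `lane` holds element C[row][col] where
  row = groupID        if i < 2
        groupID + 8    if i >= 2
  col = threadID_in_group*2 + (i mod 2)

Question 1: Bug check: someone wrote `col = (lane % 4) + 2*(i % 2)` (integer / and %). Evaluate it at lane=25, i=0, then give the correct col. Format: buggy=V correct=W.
buggy=1 correct=2

`(lane % 4) + 2*(i % 2)`[25,0]->1
25: gid=6,tid=1
[0] (6+0,1*2+0) = (6,2)
col: 1 vs 2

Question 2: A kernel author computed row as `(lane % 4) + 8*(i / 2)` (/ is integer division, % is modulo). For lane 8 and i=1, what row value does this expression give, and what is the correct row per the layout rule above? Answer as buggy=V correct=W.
buggy=0 correct=2

`(lane % 4) + 8*(i / 2)`[8,1]->0
8: g=2,t=0
[1] (2+0,0*2+1) = (2,1)
row: 0 vs 2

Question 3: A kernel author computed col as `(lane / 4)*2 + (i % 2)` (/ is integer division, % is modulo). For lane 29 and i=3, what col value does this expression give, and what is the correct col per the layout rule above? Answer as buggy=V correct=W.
buggy=15 correct=3

`(lane / 4)*2 + (i % 2)`[29,3]->15
29: gid=7,tid=1
[3] (7+8,1*2+1) = (15,3)
col: 15 vs 3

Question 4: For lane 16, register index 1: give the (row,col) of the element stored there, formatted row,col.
4,1

lane 16: g=4 (16/4), t=0 (16%4)
i=1: r=4+0=4, c=0*2+1=1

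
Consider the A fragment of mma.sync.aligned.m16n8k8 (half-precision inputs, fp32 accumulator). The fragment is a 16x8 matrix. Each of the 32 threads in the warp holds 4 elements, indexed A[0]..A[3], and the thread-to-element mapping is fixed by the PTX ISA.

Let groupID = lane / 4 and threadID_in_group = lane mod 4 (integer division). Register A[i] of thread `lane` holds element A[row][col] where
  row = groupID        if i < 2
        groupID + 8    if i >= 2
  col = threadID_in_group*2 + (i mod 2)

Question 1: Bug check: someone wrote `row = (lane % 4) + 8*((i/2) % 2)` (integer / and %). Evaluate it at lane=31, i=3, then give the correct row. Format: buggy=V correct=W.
buggy=11 correct=15

`(lane % 4) + 8*((i/2) % 2)`[31,3]->11
lane 31->31/4=7, 31 mod 4=3
i=3  r:7+8->15  c:2·3+1->7
row: 11 vs 15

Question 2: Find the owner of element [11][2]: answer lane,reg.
r=11→G=3,rhi=1  c=2→T=1,p=0
L=3*4+1=13  i=1*2+0=2

13,2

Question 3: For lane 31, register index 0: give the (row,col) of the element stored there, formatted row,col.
7,6

lane 31: g=7 (31/4), t=3 (31%4)
i=0: r=7+0=7, c=3*2+0=6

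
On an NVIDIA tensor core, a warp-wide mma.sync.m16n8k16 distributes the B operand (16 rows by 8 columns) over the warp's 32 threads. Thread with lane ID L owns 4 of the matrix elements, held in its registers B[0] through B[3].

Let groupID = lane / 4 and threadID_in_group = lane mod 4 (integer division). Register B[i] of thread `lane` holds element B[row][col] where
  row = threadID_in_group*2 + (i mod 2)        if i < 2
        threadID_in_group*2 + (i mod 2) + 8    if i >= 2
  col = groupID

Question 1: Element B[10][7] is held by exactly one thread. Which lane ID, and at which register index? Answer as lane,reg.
c:7=>grp=7  r:10=>rB=1,tig=1,lo=0
L=7*4+1=29  i=1*2+0=2

29,2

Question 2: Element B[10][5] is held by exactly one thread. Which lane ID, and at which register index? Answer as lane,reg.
c: 5->gid=5  r: 10->r8=1,tid=1,i&1=0
L=5*4+1=21  i=1*2+0=2

21,2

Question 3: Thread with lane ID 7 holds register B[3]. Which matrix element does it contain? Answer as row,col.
L=7->gid=7>>2=1, tid=7&3=3
[3]->row 3·2+1+8=15  col gid=1

15,1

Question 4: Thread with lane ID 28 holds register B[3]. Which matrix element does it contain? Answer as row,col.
28: g=7,t=0
[3] (0*2+1+8,7) = (9,7)

9,7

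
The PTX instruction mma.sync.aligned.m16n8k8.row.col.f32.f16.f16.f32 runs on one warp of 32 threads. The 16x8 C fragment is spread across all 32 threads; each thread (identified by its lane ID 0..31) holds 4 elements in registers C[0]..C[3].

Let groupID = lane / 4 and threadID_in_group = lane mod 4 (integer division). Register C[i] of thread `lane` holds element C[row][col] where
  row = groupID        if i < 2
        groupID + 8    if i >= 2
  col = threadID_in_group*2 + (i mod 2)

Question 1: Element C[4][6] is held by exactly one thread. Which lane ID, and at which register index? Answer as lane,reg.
r=4→G=4,rhi=0  c=6→T=3,p=0
L=4*4+3=19  i=0*2+0=0

19,0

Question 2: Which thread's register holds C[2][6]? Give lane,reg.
r: 2->gid=2,r8=0  c: 6->tid=3,i&1=0
L=2*4+3=11  i=0*2+0=0

11,0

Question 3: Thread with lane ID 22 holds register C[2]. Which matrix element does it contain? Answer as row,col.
13,4

L=22→G=22>>2=5, T=22&3=2
[2]→row 5+8=13  col 2·2+0=4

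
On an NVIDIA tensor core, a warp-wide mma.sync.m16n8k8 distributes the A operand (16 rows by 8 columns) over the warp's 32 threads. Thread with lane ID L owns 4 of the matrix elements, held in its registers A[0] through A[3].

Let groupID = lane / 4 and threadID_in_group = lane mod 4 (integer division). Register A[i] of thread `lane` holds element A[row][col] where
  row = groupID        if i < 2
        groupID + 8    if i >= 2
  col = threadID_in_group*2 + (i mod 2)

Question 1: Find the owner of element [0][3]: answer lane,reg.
1,1

r: 0->gid=0,r8=0  c: 3->tid=1,i&1=1
L=0*4+1=1  i=0*2+1=1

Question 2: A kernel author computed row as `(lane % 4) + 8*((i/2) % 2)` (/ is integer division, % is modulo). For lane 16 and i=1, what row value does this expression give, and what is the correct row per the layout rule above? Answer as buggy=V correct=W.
`(lane % 4) + 8*((i/2) % 2)`[16,1]⇒0
lane 16: gr=4 (16/4), th=0 (16%4)
i=1: r=4+0=4, c=0*2+1=1
row: 0 vs 4

buggy=0 correct=4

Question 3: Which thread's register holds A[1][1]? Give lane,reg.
r=1->g=1,rb=0  c=1->t=0,b0=1
L=1*4+0=4  i=0*2+1=1

4,1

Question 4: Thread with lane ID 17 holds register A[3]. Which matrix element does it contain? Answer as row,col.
12,3

lane 17->17/4=4, 17 mod 4=1
i=3  r:4+8->12  c:2·1+1->3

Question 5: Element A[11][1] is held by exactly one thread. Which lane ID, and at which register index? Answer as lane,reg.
r=11⇒gr=3,Rb=1  c=1⇒th=0,odd=1
L=3*4+0=12  i=1*2+1=3

12,3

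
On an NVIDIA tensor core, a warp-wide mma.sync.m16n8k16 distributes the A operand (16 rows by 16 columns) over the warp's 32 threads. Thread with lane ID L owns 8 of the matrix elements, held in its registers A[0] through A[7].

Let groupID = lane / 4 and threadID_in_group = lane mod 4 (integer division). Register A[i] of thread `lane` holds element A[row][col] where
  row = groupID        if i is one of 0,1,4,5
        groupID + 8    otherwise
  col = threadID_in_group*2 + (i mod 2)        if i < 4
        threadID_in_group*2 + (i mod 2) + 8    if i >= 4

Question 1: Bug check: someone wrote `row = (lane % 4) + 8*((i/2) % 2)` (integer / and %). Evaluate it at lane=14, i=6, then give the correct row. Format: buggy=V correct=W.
buggy=10 correct=11

`(lane % 4) + 8*((i/2) % 2)`[14,6]⇒10
lane 14⇒14/4=3, 14 mod 4=2
i=6  r:3+8⇒11  c:2·2+0+8⇒12
row: 10 vs 11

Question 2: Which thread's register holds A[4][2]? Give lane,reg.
r=4⇒gr=4,Rb=0  c=2⇒Cb=0,th=1,odd=0
L=4*4+1=17  i=0*4+0*2+0=0

17,0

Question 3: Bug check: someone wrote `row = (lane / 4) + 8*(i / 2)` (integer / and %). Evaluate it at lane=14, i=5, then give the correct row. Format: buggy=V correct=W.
buggy=19 correct=3

`(lane / 4) + 8*(i / 2)`[14,5]→19
L=14→G=14>>2=3, T=14&3=2
[5]→row 3+0=3  col 2·2+1+8=13
row: 19 vs 3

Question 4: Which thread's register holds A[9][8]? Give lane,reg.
4,6

r=9⇒gr=1,Rb=1  c=8⇒Cb=1,th=0,odd=0
L=1*4+0=4  i=1*4+1*2+0=6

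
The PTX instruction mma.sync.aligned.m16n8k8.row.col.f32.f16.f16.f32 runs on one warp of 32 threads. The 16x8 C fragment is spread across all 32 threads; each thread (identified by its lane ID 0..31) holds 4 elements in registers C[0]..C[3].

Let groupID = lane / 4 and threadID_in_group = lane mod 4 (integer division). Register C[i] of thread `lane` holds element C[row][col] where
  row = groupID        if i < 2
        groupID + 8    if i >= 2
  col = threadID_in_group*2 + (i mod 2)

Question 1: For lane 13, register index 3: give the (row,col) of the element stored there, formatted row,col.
11,3

lane 13: G=3 (13/4), T=1 (13%4)
i=3: r=3+8=11, c=1*2+1=3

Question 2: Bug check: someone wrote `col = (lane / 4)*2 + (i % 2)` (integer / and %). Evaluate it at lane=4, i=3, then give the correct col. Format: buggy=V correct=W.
buggy=3 correct=1

`(lane / 4)*2 + (i % 2)`[4,3]->3
4: g=1,t=0
[3] (1+8,0*2+1) = (9,1)
col: 3 vs 1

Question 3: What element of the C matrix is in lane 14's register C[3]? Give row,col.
11,5

lane 14->14/4=3, 14 mod 4=2
i=3  r:3+8->11  c:2·2+1->5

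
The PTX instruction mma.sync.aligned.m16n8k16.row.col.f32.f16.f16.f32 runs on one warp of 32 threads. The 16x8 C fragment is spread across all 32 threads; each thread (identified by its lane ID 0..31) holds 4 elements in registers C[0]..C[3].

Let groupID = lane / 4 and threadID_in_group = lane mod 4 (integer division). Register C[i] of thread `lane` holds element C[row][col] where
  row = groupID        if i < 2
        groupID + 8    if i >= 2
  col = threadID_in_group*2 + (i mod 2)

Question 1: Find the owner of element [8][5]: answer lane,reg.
r=8->g=0,rb=1  c=5->t=2,b0=1
L=0*4+2=2  i=1*2+1=3

2,3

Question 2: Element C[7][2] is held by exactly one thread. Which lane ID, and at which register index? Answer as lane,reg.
29,0

r:7=>grp=7,rB=0  c:2=>tig=1,lo=0
L=7*4+1=29  i=0*2+0=0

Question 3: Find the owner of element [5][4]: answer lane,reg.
22,0

r=5⇒gr=5,Rb=0  c=4⇒th=2,odd=0
L=5*4+2=22  i=0*2+0=0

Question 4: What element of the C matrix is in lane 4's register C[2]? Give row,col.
lane 4: gr=1 (4/4), th=0 (4%4)
i=2: r=1+8=9, c=0*2+0=0

9,0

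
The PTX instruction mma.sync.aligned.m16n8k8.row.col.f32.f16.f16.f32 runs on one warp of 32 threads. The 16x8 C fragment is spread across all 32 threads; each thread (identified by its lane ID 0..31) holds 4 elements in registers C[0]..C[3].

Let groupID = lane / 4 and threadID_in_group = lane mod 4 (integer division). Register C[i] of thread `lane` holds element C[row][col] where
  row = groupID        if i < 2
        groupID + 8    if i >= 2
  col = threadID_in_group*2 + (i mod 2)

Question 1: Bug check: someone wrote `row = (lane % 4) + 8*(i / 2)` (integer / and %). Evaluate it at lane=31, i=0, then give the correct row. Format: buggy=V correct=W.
buggy=3 correct=7

`(lane % 4) + 8*(i / 2)`[31,0]->3
L=31->gid=31>>2=7, tid=31&3=3
[0]->row 7+0=7  col 3·2+0=6
row: 3 vs 7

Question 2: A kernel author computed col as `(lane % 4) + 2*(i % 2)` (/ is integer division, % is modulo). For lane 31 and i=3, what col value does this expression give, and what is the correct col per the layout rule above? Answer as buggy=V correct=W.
`(lane % 4) + 2*(i % 2)`[31,3]->5
31: gid=7,tid=3
[3] (7+8,3*2+1) = (15,7)
col: 5 vs 7

buggy=5 correct=7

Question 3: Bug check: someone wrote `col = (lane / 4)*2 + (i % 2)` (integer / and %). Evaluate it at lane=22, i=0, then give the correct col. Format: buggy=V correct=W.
buggy=10 correct=4

`(lane / 4)*2 + (i % 2)`[22,0]→10
lane 22: G=5 (22/4), T=2 (22%4)
i=0: r=5+0=5, c=2*2+0=4
col: 10 vs 4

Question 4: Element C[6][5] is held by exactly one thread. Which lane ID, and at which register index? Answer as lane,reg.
26,1

r:6=>grp=6,rB=0  c:5=>tig=2,lo=1
L=6*4+2=26  i=0*2+1=1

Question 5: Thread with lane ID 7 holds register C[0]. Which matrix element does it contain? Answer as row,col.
1,6

lane 7=>7/4=1, 7 mod 4=3
i=0  r:1+0=>1  c:2·3+0=>6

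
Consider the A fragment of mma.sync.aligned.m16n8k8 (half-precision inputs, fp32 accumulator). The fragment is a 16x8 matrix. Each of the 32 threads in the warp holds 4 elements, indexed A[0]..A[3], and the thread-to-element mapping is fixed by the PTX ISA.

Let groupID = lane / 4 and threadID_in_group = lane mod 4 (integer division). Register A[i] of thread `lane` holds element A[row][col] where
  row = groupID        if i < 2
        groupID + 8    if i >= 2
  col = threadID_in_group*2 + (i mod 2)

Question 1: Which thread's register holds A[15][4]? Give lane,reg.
r: 15->gid=7,r8=1  c: 4->tid=2,i&1=0
L=7*4+2=30  i=1*2+0=2

30,2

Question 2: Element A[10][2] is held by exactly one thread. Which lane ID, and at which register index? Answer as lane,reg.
9,2

r=10⇒gr=2,Rb=1  c=2⇒th=1,odd=0
L=2*4+1=9  i=1*2+0=2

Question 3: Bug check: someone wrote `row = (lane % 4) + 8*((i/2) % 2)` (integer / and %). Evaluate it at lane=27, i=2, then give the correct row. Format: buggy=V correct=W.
`(lane % 4) + 8*((i/2) % 2)`[27,2]->11
27: gid=6,tid=3
[2] (6+8,3*2+0) = (14,6)
row: 11 vs 14

buggy=11 correct=14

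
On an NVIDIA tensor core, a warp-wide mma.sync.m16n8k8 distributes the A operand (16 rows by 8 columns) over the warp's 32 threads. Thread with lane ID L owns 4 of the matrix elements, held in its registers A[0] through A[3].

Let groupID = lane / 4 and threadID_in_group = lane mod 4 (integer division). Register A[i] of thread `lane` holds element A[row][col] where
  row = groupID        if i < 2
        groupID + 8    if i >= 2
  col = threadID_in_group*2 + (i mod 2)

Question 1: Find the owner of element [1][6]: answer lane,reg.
r=1→G=1,rhi=0  c=6→T=3,p=0
L=1*4+3=7  i=0*2+0=0

7,0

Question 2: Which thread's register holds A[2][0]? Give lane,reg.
r:2=>grp=2,rB=0  c:0=>tig=0,lo=0
L=2*4+0=8  i=0*2+0=0

8,0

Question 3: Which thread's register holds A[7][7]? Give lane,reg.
31,1

r=7⇒gr=7,Rb=0  c=7⇒th=3,odd=1
L=7*4+3=31  i=0*2+1=1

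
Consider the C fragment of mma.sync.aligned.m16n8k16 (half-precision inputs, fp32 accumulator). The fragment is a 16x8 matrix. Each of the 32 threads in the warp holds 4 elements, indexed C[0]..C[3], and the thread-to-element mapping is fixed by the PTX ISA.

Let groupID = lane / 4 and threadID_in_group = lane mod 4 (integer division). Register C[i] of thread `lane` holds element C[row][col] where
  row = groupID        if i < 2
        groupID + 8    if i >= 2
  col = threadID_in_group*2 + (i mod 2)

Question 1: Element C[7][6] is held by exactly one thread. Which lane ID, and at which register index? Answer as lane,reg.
r=7⇒gr=7,Rb=0  c=6⇒th=3,odd=0
L=7*4+3=31  i=0*2+0=0

31,0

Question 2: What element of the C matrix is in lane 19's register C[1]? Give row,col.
4,7

lane 19=>19/4=4, 19 mod 4=3
i=1  r:4+0=>4  c:2·3+1=>7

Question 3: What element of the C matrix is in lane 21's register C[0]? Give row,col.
5,2

lane 21->21/4=5, 21 mod 4=1
i=0  r:5+0->5  c:2·1+0->2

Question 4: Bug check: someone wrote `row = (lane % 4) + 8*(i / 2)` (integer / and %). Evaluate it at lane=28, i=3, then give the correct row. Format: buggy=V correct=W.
`(lane % 4) + 8*(i / 2)`[28,3]=>8
lane 28: grp=7 (28/4), tig=0 (28%4)
i=3: r=7+8=15, c=0*2+1=1
row: 8 vs 15

buggy=8 correct=15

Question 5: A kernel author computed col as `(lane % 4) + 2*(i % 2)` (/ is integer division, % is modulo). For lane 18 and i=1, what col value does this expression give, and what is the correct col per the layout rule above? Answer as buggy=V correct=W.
buggy=4 correct=5

`(lane % 4) + 2*(i % 2)`[18,1]->4
18: g=4,t=2
[1] (4+0,2*2+1) = (4,5)
col: 4 vs 5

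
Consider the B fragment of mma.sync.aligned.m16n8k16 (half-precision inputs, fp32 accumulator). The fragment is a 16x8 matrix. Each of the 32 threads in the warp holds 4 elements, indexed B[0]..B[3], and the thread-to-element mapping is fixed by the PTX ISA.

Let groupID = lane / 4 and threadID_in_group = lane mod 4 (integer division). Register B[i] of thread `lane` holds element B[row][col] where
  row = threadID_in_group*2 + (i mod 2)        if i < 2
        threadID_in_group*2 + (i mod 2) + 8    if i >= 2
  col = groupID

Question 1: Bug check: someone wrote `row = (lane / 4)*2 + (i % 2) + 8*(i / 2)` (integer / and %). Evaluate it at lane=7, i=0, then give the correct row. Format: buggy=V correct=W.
`(lane / 4)*2 + (i % 2) + 8*(i / 2)`[7,0]→2
lane 7: G=1 (7/4), T=3 (7%4)
i=0: r=3*2+0+0=6, c=G=1
row: 2 vs 6

buggy=2 correct=6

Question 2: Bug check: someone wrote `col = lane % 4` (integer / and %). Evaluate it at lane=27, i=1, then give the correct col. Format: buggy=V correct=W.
buggy=3 correct=6

`lane % 4`[27,1]=>3
lane 27: grp=6 (27/4), tig=3 (27%4)
i=1: r=3*2+1+0=7, c=grp=6
col: 3 vs 6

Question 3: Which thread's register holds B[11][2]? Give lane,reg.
c:2=>grp=2  r:11=>rB=1,tig=1,lo=1
L=2*4+1=9  i=1*2+1=3

9,3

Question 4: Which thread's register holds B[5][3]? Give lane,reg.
c=3->g=3  r=5->rb=0,t=2,b0=1
L=3*4+2=14  i=0*2+1=1

14,1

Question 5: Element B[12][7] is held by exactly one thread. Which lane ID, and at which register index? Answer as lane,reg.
c:7=>grp=7  r:12=>rB=1,tig=2,lo=0
L=7*4+2=30  i=1*2+0=2

30,2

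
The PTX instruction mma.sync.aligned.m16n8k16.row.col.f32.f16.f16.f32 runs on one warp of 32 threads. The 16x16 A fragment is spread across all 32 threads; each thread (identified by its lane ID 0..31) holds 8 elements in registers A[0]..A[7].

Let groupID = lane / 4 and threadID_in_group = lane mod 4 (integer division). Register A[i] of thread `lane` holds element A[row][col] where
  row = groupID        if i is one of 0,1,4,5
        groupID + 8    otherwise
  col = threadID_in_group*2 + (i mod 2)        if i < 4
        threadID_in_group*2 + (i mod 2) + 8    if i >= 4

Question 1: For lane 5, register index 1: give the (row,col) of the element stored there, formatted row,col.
5: g=1,t=1
[1] (1+0,1*2+1+0) = (1,3)

1,3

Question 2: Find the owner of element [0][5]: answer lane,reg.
r=0→G=0,rhi=0  c=5→chi=0,T=2,p=1
L=0*4+2=2  i=0*4+0*2+1=1

2,1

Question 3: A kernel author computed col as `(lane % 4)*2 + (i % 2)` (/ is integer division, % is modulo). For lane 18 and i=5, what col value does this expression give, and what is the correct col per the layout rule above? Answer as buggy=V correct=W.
buggy=5 correct=13

`(lane % 4)*2 + (i % 2)`[18,5]->5
lane 18->18/4=4, 18 mod 4=2
i=5  r:4+0->4  c:2·2+1+8->13
col: 5 vs 13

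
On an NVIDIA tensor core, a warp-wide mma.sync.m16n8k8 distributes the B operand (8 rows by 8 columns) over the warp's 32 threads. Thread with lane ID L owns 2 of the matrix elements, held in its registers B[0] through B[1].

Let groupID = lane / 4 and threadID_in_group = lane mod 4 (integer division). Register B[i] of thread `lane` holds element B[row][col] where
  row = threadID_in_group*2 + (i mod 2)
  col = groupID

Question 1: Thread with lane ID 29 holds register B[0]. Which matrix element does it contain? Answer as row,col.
lane 29->29/4=7, 29 mod 4=1
i=0  r:2·1+0->2  c:7

2,7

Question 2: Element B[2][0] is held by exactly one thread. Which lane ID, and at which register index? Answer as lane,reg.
1,0

c=0⇒gr=0  r=2⇒th=1,odd=0
L=0*4+1=1  i=0=0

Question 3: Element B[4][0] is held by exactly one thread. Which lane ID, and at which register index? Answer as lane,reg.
2,0

c: 0->gid=0  r: 4->tid=2,i&1=0
L=0*4+2=2  i=0=0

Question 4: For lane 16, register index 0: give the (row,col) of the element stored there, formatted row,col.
0,4

L=16->gid=16>>2=4, tid=16&3=0
[0]->row 0·2+0=0  col gid=4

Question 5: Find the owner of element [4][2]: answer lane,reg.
10,0

c=2⇒gr=2  r=4⇒th=2,odd=0
L=2*4+2=10  i=0=0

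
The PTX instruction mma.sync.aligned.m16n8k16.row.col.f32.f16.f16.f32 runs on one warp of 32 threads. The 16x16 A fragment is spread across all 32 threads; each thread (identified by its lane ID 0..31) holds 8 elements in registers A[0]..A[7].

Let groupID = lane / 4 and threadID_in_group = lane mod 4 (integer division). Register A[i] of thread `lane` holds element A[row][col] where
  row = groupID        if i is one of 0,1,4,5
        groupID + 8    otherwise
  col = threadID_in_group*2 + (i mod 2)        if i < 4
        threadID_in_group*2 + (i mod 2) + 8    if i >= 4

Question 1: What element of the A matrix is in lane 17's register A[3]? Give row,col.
12,3

17: gr=4,th=1
[3] (4+8,1*2+1+0) = (12,3)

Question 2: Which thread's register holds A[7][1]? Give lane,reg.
28,1

r=7->g=7,rb=0  c=1->cb=0,t=0,b0=1
L=7*4+0=28  i=0*4+0*2+1=1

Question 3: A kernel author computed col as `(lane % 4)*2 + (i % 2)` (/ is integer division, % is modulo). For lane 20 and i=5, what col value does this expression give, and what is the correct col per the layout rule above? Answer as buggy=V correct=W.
buggy=1 correct=9

`(lane % 4)*2 + (i % 2)`[20,5]→1
lane 20: G=5 (20/4), T=0 (20%4)
i=5: r=5+0=5, c=0*2+1+8=9
col: 1 vs 9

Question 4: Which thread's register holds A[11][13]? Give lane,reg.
r=11⇒gr=3,Rb=1  c=13⇒Cb=1,th=2,odd=1
L=3*4+2=14  i=1*4+1*2+1=7

14,7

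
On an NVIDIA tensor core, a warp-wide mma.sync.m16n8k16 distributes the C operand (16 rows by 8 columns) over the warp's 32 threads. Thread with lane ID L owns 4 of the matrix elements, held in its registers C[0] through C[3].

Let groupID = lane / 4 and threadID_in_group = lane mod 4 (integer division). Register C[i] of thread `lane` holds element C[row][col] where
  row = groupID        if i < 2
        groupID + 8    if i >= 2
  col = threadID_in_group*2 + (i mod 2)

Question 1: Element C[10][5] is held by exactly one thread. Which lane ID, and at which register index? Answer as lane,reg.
r=10->g=2,rb=1  c=5->t=2,b0=1
L=2*4+2=10  i=1*2+1=3

10,3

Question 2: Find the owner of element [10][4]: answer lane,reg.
10,2

r=10→G=2,rhi=1  c=4→T=2,p=0
L=2*4+2=10  i=1*2+0=2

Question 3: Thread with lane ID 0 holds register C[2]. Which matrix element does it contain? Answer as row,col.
8,0

lane 0: gr=0 (0/4), th=0 (0%4)
i=2: r=0+8=8, c=0*2+0=0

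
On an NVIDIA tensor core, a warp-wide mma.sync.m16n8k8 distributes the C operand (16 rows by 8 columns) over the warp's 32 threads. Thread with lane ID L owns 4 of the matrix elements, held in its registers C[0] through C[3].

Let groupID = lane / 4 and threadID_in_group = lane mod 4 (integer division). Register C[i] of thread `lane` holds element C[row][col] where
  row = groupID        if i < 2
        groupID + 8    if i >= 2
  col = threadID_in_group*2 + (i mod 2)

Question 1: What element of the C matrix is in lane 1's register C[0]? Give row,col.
0,2

lane 1: gr=0 (1/4), th=1 (1%4)
i=0: r=0+0=0, c=1*2+0=2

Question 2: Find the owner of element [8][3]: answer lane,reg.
1,3

r:8=>grp=0,rB=1  c:3=>tig=1,lo=1
L=0*4+1=1  i=1*2+1=3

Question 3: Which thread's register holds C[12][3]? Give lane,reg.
17,3

r=12⇒gr=4,Rb=1  c=3⇒th=1,odd=1
L=4*4+1=17  i=1*2+1=3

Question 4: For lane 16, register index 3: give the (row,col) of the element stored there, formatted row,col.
L=16->g=16>>2=4, t=16&3=0
[3]->row 4+8=12  col 0·2+1=1

12,1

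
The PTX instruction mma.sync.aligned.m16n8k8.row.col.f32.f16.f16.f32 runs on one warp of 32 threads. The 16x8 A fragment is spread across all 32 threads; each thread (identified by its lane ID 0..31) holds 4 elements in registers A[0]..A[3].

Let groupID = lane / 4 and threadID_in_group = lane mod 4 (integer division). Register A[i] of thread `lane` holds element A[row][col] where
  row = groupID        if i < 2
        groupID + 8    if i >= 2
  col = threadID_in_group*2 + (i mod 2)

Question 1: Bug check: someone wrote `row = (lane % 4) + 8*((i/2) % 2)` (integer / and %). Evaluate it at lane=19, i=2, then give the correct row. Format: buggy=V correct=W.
buggy=11 correct=12

`(lane % 4) + 8*((i/2) % 2)`[19,2]->11
lane 19: g=4 (19/4), t=3 (19%4)
i=2: r=4+8=12, c=3*2+0=6
row: 11 vs 12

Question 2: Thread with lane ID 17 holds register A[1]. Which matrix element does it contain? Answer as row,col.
lane 17→17/4=4, 17 mod 4=1
i=1  r:4+0→4  c:2·1+1→3

4,3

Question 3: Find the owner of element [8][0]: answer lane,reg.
0,2

r:8=>grp=0,rB=1  c:0=>tig=0,lo=0
L=0*4+0=0  i=1*2+0=2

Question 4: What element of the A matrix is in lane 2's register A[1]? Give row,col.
2: grp=0,tig=2
[1] (0+0,2*2+1) = (0,5)

0,5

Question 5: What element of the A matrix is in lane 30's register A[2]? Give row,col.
lane 30->30/4=7, 30 mod 4=2
i=2  r:7+8->15  c:2·2+0->4

15,4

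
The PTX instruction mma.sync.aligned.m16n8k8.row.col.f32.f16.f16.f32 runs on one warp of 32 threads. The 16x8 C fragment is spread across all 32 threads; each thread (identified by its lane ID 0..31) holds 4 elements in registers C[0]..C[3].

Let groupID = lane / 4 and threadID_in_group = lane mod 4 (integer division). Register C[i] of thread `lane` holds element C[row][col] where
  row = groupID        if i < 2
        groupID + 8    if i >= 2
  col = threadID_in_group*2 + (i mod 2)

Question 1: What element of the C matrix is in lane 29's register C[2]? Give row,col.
15,2

lane 29: g=7 (29/4), t=1 (29%4)
i=2: r=7+8=15, c=1*2+0=2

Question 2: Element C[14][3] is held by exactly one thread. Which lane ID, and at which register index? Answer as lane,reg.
r:14=>grp=6,rB=1  c:3=>tig=1,lo=1
L=6*4+1=25  i=1*2+1=3

25,3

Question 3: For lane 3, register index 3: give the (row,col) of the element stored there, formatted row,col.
8,7

lane 3→3/4=0, 3 mod 4=3
i=3  r:0+8→8  c:2·3+1→7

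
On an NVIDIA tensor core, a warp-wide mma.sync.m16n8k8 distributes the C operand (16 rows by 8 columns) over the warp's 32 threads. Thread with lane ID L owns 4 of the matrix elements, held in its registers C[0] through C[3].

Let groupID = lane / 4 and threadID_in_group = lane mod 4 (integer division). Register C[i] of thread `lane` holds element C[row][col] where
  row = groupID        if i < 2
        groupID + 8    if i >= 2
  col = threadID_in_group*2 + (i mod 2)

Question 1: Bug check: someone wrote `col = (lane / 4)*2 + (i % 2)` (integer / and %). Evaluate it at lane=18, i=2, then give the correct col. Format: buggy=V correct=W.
buggy=8 correct=4

`(lane / 4)*2 + (i % 2)`[18,2]->8
lane 18->18/4=4, 18 mod 4=2
i=2  r:4+8->12  c:2·2+0->4
col: 8 vs 4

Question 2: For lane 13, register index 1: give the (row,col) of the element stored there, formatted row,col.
L=13→G=13>>2=3, T=13&3=1
[1]→row 3+0=3  col 1·2+1=3

3,3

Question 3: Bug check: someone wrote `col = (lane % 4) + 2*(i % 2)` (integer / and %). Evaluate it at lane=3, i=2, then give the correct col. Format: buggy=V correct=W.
buggy=3 correct=6

`(lane % 4) + 2*(i % 2)`[3,2]→3
lane 3→3/4=0, 3 mod 4=3
i=2  r:0+8→8  c:2·3+0→6
col: 3 vs 6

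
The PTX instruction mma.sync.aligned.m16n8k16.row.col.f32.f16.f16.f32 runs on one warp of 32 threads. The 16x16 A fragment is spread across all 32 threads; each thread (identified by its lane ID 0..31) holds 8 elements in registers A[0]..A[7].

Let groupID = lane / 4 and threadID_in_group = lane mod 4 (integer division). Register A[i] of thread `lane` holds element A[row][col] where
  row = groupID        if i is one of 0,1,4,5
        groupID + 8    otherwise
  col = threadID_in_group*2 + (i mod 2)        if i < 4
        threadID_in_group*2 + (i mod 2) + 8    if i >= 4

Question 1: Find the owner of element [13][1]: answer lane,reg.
r=13->g=5,rb=1  c=1->cb=0,t=0,b0=1
L=5*4+0=20  i=0*4+1*2+1=3

20,3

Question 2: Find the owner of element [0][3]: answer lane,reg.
1,1

r: 0->gid=0,r8=0  c: 3->c8=0,tid=1,i&1=1
L=0*4+1=1  i=0*4+0*2+1=1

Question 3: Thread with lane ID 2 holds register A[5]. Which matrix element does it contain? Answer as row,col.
0,13

lane 2: gr=0 (2/4), th=2 (2%4)
i=5: r=0+0=0, c=2*2+1+8=13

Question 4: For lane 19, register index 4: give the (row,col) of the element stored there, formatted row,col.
4,14

19: g=4,t=3
[4] (4+0,3*2+0+8) = (4,14)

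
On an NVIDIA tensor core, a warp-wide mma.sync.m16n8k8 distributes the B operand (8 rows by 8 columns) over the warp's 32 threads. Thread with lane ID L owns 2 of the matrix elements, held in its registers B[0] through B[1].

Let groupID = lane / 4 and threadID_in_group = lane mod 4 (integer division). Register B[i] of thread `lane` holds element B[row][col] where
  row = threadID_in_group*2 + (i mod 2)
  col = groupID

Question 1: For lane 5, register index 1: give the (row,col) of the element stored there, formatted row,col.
3,1

L=5->gid=5>>2=1, tid=5&3=1
[1]->row 1·2+1=3  col gid=1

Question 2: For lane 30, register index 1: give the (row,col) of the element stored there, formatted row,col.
5,7

30: G=7,T=2
[1] (2*2+1,7) = (5,7)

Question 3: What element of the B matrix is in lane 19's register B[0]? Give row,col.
6,4

lane 19->19/4=4, 19 mod 4=3
i=0  r:2·3+0->6  c:4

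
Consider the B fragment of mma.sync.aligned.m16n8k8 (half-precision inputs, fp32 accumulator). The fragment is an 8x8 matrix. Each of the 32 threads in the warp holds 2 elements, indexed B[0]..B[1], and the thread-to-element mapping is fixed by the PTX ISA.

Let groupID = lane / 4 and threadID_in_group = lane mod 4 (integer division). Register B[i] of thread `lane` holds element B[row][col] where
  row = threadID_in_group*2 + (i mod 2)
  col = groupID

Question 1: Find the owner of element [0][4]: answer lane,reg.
16,0

c=4->g=4  r=0->t=0,b0=0
L=4*4+0=16  i=0=0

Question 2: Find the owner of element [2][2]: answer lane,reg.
c=2⇒gr=2  r=2⇒th=1,odd=0
L=2*4+1=9  i=0=0

9,0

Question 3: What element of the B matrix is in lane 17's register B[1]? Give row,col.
L=17→G=17>>2=4, T=17&3=1
[1]→row 1·2+1=3  col G=4

3,4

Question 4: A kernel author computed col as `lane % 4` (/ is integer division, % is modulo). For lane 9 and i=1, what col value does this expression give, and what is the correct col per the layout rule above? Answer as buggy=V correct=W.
buggy=1 correct=2

`lane % 4`[9,1]⇒1
9: gr=2,th=1
[1] (1*2+1,2) = (3,2)
col: 1 vs 2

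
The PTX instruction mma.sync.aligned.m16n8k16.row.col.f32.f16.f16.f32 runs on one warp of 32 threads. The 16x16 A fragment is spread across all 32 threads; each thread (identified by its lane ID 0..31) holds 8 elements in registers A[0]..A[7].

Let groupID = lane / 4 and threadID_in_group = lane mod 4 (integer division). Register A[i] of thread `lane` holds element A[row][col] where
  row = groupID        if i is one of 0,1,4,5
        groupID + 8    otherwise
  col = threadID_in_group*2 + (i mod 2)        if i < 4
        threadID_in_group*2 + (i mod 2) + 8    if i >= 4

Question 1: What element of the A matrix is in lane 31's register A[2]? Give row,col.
15,6

lane 31→31/4=7, 31 mod 4=3
i=2  r:7+8→15  c:2·3+0+0→6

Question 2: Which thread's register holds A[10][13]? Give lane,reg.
10,7

r=10⇒gr=2,Rb=1  c=13⇒Cb=1,th=2,odd=1
L=2*4+2=10  i=1*4+1*2+1=7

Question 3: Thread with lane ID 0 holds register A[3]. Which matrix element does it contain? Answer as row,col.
8,1

lane 0: G=0 (0/4), T=0 (0%4)
i=3: r=0+8=8, c=0*2+1+0=1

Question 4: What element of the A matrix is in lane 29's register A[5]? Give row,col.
lane 29⇒29/4=7, 29 mod 4=1
i=5  r:7+0⇒7  c:2·1+1+8⇒11

7,11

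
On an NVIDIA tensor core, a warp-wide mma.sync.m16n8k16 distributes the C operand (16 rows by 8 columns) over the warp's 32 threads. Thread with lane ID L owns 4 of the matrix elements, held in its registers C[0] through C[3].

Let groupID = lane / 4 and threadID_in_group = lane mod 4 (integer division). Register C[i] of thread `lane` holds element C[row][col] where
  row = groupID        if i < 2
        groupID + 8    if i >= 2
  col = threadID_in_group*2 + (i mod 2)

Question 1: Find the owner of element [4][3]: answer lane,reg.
17,1

r: 4->gid=4,r8=0  c: 3->tid=1,i&1=1
L=4*4+1=17  i=0*2+1=1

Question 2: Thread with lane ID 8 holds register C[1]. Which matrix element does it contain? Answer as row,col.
2,1

lane 8->8/4=2, 8 mod 4=0
i=1  r:2+0->2  c:2·0+1->1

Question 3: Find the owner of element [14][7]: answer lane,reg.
27,3

r=14→G=6,rhi=1  c=7→T=3,p=1
L=6*4+3=27  i=1*2+1=3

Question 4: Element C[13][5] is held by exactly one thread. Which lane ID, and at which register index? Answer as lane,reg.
22,3

r=13->g=5,rb=1  c=5->t=2,b0=1
L=5*4+2=22  i=1*2+1=3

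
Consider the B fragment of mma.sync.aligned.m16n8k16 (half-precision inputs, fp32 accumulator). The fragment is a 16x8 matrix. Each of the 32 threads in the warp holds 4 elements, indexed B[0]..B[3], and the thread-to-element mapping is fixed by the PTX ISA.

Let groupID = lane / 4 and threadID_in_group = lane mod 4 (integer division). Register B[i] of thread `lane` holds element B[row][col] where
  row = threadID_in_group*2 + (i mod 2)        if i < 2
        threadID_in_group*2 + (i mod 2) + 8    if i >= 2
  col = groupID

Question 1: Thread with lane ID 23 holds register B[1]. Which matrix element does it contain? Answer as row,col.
7,5

lane 23: gr=5 (23/4), th=3 (23%4)
i=1: r=3*2+1+0=7, c=gr=5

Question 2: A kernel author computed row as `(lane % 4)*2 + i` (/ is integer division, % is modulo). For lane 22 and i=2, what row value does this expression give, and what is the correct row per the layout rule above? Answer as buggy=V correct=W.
`(lane % 4)*2 + i`[22,2]⇒6
lane 22: gr=5 (22/4), th=2 (22%4)
i=2: r=2*2+0+8=12, c=gr=5
row: 6 vs 12

buggy=6 correct=12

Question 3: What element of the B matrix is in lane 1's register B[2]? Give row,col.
10,0

L=1->gid=1>>2=0, tid=1&3=1
[2]->row 1·2+0+8=10  col gid=0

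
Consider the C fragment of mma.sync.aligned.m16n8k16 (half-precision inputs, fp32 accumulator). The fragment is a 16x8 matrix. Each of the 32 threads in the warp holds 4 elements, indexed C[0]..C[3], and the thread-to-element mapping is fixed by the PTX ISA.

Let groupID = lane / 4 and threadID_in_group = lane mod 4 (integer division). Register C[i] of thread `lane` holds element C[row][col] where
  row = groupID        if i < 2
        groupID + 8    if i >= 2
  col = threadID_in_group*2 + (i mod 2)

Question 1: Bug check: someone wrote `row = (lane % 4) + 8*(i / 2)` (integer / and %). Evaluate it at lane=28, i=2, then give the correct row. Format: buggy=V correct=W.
buggy=8 correct=15

`(lane % 4) + 8*(i / 2)`[28,2]→8
lane 28→28/4=7, 28 mod 4=0
i=2  r:7+8→15  c:2·0+0→0
row: 8 vs 15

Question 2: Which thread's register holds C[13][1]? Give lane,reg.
20,3

r: 13->gid=5,r8=1  c: 1->tid=0,i&1=1
L=5*4+0=20  i=1*2+1=3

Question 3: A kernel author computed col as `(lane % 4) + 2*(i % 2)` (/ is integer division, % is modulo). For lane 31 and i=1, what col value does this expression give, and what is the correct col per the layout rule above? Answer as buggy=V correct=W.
buggy=5 correct=7

`(lane % 4) + 2*(i % 2)`[31,1]->5
31: gid=7,tid=3
[1] (7+0,3*2+1) = (7,7)
col: 5 vs 7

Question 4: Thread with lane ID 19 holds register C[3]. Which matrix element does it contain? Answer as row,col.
lane 19: g=4 (19/4), t=3 (19%4)
i=3: r=4+8=12, c=3*2+1=7

12,7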